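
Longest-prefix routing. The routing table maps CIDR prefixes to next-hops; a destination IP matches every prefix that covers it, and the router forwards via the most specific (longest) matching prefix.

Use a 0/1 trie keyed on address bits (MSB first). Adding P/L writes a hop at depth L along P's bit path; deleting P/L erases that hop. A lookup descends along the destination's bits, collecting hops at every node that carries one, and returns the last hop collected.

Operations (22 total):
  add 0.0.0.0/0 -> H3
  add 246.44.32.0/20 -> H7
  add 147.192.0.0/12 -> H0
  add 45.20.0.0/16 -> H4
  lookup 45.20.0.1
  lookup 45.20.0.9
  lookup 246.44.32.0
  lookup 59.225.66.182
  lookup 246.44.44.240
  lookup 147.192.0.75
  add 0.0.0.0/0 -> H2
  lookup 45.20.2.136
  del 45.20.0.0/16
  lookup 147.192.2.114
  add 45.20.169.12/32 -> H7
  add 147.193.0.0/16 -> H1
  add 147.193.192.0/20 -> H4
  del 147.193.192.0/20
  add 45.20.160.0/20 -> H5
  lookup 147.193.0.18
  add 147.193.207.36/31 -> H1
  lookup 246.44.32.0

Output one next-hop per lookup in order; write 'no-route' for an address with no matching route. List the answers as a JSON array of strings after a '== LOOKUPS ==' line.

Trace:
  + 0.0.0.0/0 (H3) depth=0
  + 246.44.32.0/20 (H7) depth=20
  + 147.192.0.0/12 (H0) depth=12
  + 45.20.0.0/16 (H4) depth=16
  lookup 45.20.0.1: bits 0010110100010100 walk d0:H3→d1:-→d2:-→d3:-→d4:-→d5:-→d6:-→d7:-→d8:-→d9:-→d10:-→d11:-→d12:-→d13:-→d14:-→d15:-→d16:H4 -> H4
  lookup 45.20.0.9: bits 0010110100010100 walk d0:H3→d1:-→d2:-→d3:-→d4:-→d5:-→d6:-→d7:-→d8:-→d9:-→d10:-→d11:-→d12:-→d13:-→d14:-→d15:-→d16:H4 -> H4
  lookup 246.44.32.0: bits 11110110001011000010 walk d0:H3→d1:-→d2:-→d3:-→d4:-→d5:-→d6:-→d7:-→d8:-→d9:-→d10:-→d11:-→d12:-→d13:-→d14:-→d15:-→d16:-→d17:-→d18:-→d19:-→d20:H7 -> H7
  lookup 59.225.66.182: bits 001 walk d0:H3→d1:-→d2:-→d3:- -> H3
  lookup 246.44.44.240: bits 11110110001011000010 walk d0:H3→d1:-→d2:-→d3:-→d4:-→d5:-→d6:-→d7:-→d8:-→d9:-→d10:-→d11:-→d12:-→d13:-→d14:-→d15:-→d16:-→d17:-→d18:-→d19:-→d20:H7 -> H7
  lookup 147.192.0.75: bits 100100111100 walk d0:H3→d1:-→d2:-→d3:-→d4:-→d5:-→d6:-→d7:-→d8:-→d9:-→d10:-→d11:-→d12:H0 -> H0
  + 0.0.0.0/0 (H2) depth=0
  lookup 45.20.2.136: bits 0010110100010100 walk d0:H2→d1:-→d2:-→d3:-→d4:-→d5:-→d6:-→d7:-→d8:-→d9:-→d10:-→d11:-→d12:-→d13:-→d14:-→d15:-→d16:H4 -> H4
  - 45.20.0.0/16 clear@16
  lookup 147.192.2.114: bits 100100111100 walk d0:H2→d1:-→d2:-→d3:-→d4:-→d5:-→d6:-→d7:-→d8:-→d9:-→d10:-→d11:-→d12:H0 -> H0
  + 45.20.169.12/32 (H7) depth=32
  + 147.193.0.0/16 (H1) depth=16
  + 147.193.192.0/20 (H4) depth=20
  - 147.193.192.0/20 clear@20
  + 45.20.160.0/20 (H5) depth=20
  lookup 147.193.0.18: bits 1001001111000001 walk d0:H2→d1:-→d2:-→d3:-→d4:-→d5:-→d6:-→d7:-→d8:-→d9:-→d10:-→d11:-→d12:H0→d13:-→d14:-→d15:-→d16:H1 -> H1
  + 147.193.207.36/31 (H1) depth=31
  lookup 246.44.32.0: bits 11110110001011000010 walk d0:H2→d1:-→d2:-→d3:-→d4:-→d5:-→d6:-→d7:-→d8:-→d9:-→d10:-→d11:-→d12:-→d13:-→d14:-→d15:-→d16:-→d17:-→d18:-→d19:-→d20:H7 -> H7

== LOOKUPS ==
["H4","H4","H7","H3","H7","H0","H4","H0","H1","H7"]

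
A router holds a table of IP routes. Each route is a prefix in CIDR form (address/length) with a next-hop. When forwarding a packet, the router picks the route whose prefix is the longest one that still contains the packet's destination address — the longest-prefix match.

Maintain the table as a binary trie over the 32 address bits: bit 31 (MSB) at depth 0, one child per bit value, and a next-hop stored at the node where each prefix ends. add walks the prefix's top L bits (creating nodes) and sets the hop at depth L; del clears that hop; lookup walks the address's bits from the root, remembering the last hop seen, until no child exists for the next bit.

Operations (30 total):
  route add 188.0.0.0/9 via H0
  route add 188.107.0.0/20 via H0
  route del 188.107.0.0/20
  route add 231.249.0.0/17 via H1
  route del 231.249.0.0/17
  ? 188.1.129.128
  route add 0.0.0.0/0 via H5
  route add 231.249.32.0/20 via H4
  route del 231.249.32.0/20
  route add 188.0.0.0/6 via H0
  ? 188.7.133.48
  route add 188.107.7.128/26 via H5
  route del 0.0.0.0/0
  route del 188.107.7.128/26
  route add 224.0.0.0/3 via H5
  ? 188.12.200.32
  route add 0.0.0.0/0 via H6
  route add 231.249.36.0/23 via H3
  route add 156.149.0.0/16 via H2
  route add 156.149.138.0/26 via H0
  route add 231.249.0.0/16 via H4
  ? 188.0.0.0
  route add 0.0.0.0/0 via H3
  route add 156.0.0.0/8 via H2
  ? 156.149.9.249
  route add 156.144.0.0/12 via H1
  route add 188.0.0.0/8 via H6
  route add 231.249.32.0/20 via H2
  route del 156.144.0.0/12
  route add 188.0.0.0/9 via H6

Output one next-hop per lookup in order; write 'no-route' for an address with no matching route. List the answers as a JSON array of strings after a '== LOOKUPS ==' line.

Process each operation:
  + 188.0.0.0/9 (H0) depth=9
  + 188.107.0.0/20 (H0) depth=20
  del 188.107.0.0/20 (clear depth 20)
  + 231.249.0.0/17 (H1) depth=17
  del 231.249.0.0/17 (clear depth 17)
  lookup 188.1.129.128: bits 101111000 walk d0:-→d1:-→d2:-→d3:-→d4:-→d5:-→d6:-→d7:-→d8:-→d9:H0 -> H0
  + 0.0.0.0/0 (H5) depth=0
  + 231.249.32.0/20 (H4) depth=20
  del 231.249.32.0/20 (clear depth 20)
  + 188.0.0.0/6 (H0) depth=6
  lookup 188.7.133.48: bits 101111000 walk d0:H5→d1:-→d2:-→d3:-→d4:-→d5:-→d6:H0→d7:-→d8:-→d9:H0 -> H0
  + 188.107.7.128/26 (H5) depth=26
  del 0.0.0.0/0 (clear depth 0)
  del 188.107.7.128/26 (clear depth 26)
  + 224.0.0.0/3 (H5) depth=3
  lookup 188.12.200.32: bits 101111000 walk d0:-→d1:-→d2:-→d3:-→d4:-→d5:-→d6:H0→d7:-→d8:-→d9:H0 -> H0
  + 0.0.0.0/0 (H6) depth=0
  + 231.249.36.0/23 (H3) depth=23
  + 156.149.0.0/16 (H2) depth=16
  + 156.149.138.0/26 (H0) depth=26
  + 231.249.0.0/16 (H4) depth=16
  lookup 188.0.0.0: bits 101111000 walk d0:H6→d1:-→d2:-→d3:-→d4:-→d5:-→d6:H0→d7:-→d8:-→d9:H0 -> H0
  + 0.0.0.0/0 (H3) depth=0
  + 156.0.0.0/8 (H2) depth=8
  lookup 156.149.9.249: bits 1001110010010101 walk d0:H3→d1:-→d2:-→d3:-→d4:-→d5:-→d6:-→d7:-→d8:H2→d9:-→d10:-→d11:-→d12:-→d13:-→d14:-→d15:-→d16:H2 -> H2
  + 156.144.0.0/12 (H1) depth=12
  + 188.0.0.0/8 (H6) depth=8
  + 231.249.32.0/20 (H2) depth=20
  del 156.144.0.0/12 (clear depth 12)
  + 188.0.0.0/9 (H6) depth=9

== LOOKUPS ==
["H0","H0","H0","H0","H2"]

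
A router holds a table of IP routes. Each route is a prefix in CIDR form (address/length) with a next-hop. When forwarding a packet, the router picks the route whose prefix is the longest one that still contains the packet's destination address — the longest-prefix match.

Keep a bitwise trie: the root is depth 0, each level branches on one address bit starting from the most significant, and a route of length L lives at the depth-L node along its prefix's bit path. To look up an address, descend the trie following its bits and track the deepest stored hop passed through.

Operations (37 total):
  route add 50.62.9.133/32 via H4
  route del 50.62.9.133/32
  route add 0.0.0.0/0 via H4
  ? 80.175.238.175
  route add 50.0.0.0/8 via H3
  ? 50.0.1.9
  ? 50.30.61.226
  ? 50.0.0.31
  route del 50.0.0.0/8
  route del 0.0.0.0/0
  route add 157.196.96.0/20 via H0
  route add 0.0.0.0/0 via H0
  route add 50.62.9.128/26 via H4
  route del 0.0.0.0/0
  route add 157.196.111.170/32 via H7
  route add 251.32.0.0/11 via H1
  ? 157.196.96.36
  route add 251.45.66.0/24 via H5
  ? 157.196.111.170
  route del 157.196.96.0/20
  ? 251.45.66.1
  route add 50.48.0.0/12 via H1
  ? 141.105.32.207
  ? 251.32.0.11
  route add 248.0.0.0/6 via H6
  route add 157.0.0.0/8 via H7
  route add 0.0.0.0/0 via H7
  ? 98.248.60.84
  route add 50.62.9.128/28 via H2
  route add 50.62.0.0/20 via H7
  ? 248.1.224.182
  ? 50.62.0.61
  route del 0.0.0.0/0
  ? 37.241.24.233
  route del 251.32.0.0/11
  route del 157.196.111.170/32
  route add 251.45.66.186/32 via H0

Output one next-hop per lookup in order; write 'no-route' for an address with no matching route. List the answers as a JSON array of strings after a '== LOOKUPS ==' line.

Apply in order:
  + 50.62.9.133/32 (H4) depth=32
  - 50.62.9.133/32 clear@32
  + 0.0.0.0/0 (H4) depth=0
  lookup 80.175.238.175: bits 0 walk d0:H4→d1:- -> H4
  + 50.0.0.0/8 (H3) depth=8
  lookup 50.0.1.9: bits 0011001000 walk d0:H4→d1:-→d2:-→d3:-→d4:-→d5:-→d6:-→d7:-→d8:H3→d9:-→d10:- -> H3
  lookup 50.30.61.226: bits 0011001000 walk d0:H4→d1:-→d2:-→d3:-→d4:-→d5:-→d6:-→d7:-→d8:H3→d9:-→d10:- -> H3
  lookup 50.0.0.31: bits 0011001000 walk d0:H4→d1:-→d2:-→d3:-→d4:-→d5:-→d6:-→d7:-→d8:H3→d9:-→d10:- -> H3
  - 50.0.0.0/8 clear@8
  - 0.0.0.0/0 clear@0
  + 157.196.96.0/20 (H0) depth=20
  + 0.0.0.0/0 (H0) depth=0
  + 50.62.9.128/26 (H4) depth=26
  - 0.0.0.0/0 clear@0
  + 157.196.111.170/32 (H7) depth=32
  + 251.32.0.0/11 (H1) depth=11
  lookup 157.196.96.36: bits 10011101110001000110 walk d0:-→d1:-→d2:-→d3:-→d4:-→d5:-→d6:-→d7:-→d8:-→d9:-→d10:-→d11:-→d12:-→d13:-→d14:-→d15:-→d16:-→d17:-→d18:-→d19:-→d20:H0 -> H0
  + 251.45.66.0/24 (H5) depth=24
  lookup 157.196.111.170: bits 10011101110001000110111110101010 walk d0:-→d1:-→d2:-→d3:-→d4:-→d5:-→d6:-→d7:-→d8:-→d9:-→d10:-→d11:-→d12:-→d13:-→d14:-→d15:-→d16:-→d17:-→d18:-→d19:-→d20:H0→d21:-→d22:-→d23:-→d24:-→d25:-→d26:-→d27:-→d28:-→d29:-→d30:-→d31:-→d32:H7 -> H7
  - 157.196.96.0/20 clear@20
  lookup 251.45.66.1: bits 111110110010110101000010 walk d0:-→d1:-→d2:-→d3:-→d4:-→d5:-→d6:-→d7:-→d8:-→d9:-→d10:-→d11:H1→d12:-→d13:-→d14:-→d15:-→d16:-→d17:-→d18:-→d19:-→d20:-→d21:-→d22:-→d23:-→d24:H5 -> H5
  + 50.48.0.0/12 (H1) depth=12
  lookup 141.105.32.207: bits 100 walk d0:-→d1:-→d2:-→d3:- -> no-route
  lookup 251.32.0.11: bits 111110110010 walk d0:-→d1:-→d2:-→d3:-→d4:-→d5:-→d6:-→d7:-→d8:-→d9:-→d10:-→d11:H1→d12:- -> H1
  + 248.0.0.0/6 (H6) depth=6
  + 157.0.0.0/8 (H7) depth=8
  + 0.0.0.0/0 (H7) depth=0
  lookup 98.248.60.84: bits 0 walk d0:H7→d1:- -> H7
  + 50.62.9.128/28 (H2) depth=28
  + 50.62.0.0/20 (H7) depth=20
  lookup 248.1.224.182: bits 111110 walk d0:H7→d1:-→d2:-→d3:-→d4:-→d5:-→d6:H6 -> H6
  lookup 50.62.0.61: bits 00110010001111100000 walk d0:H7→d1:-→d2:-→d3:-→d4:-→d5:-→d6:-→d7:-→d8:-→d9:-→d10:-→d11:-→d12:H1→d13:-→d14:-→d15:-→d16:-→d17:-→d18:-→d19:-→d20:H7 -> H7
  - 0.0.0.0/0 clear@0
  lookup 37.241.24.233: bits 001 walk d0:-→d1:-→d2:-→d3:- -> no-route
  - 251.32.0.0/11 clear@11
  - 157.196.111.170/32 clear@32
  + 251.45.66.186/32 (H0) depth=32

== LOOKUPS ==
["H4","H3","H3","H3","H0","H7","H5","no-route","H1","H7","H6","H7","no-route"]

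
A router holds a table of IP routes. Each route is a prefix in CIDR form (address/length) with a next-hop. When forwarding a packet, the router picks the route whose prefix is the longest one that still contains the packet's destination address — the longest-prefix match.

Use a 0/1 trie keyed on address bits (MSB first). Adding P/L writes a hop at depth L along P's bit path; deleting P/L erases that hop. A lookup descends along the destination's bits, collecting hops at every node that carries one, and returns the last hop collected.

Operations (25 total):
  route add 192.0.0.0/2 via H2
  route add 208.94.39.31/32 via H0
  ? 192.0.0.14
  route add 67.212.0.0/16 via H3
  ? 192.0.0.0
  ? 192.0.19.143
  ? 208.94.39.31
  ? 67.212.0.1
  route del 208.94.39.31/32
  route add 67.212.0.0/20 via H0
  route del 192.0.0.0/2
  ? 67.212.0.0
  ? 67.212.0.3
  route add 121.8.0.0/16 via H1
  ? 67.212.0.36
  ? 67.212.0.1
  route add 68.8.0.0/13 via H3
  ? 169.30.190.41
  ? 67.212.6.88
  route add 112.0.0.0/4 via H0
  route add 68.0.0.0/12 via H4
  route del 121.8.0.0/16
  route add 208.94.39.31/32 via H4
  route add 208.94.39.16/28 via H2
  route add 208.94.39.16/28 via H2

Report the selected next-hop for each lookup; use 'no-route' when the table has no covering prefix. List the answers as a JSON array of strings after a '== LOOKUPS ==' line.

Process each operation:
  + 192.0.0.0/2 (H2) depth=2
  + 208.94.39.31/32 (H0) depth=32
  ? 192.0.0.14  path d0:-→d1:-→d2:H2→d3:-  best=H2
  + 67.212.0.0/16 (H3) depth=16
  ? 192.0.0.0  path d0:-→d1:-→d2:H2→d3:-  best=H2
  ? 192.0.19.143  path d0:-→d1:-→d2:H2→d3:-  best=H2
  ? 208.94.39.31  path d0:-→d1:-→d2:H2→d3:-→d4:-→d5:-→d6:-→d7:-→d8:-→d9:-→d10:-→d11:-→d12:-→d13:-→d14:-→d15:-→d16:-→d17:-→d18:-→d19:-→d20:-→d21:-→d22:-→d23:-→d24:-→d25:-→d26:-→d27:-→d28:-→d29:-→d30:-→d31:-→d32:H0  best=H0
  ? 67.212.0.1  path d0:-→d1:-→d2:-→d3:-→d4:-→d5:-→d6:-→d7:-→d8:-→d9:-→d10:-→d11:-→d12:-→d13:-→d14:-→d15:-→d16:H3  best=H3
  - 208.94.39.31/32 clear@32
  + 67.212.0.0/20 (H0) depth=20
  - 192.0.0.0/2 clear@2
  ? 67.212.0.0  path d0:-→d1:-→d2:-→d3:-→d4:-→d5:-→d6:-→d7:-→d8:-→d9:-→d10:-→d11:-→d12:-→d13:-→d14:-→d15:-→d16:H3→d17:-→d18:-→d19:-→d20:H0  best=H0
  ? 67.212.0.3  path d0:-→d1:-→d2:-→d3:-→d4:-→d5:-→d6:-→d7:-→d8:-→d9:-→d10:-→d11:-→d12:-→d13:-→d14:-→d15:-→d16:H3→d17:-→d18:-→d19:-→d20:H0  best=H0
  + 121.8.0.0/16 (H1) depth=16
  ? 67.212.0.36  path d0:-→d1:-→d2:-→d3:-→d4:-→d5:-→d6:-→d7:-→d8:-→d9:-→d10:-→d11:-→d12:-→d13:-→d14:-→d15:-→d16:H3→d17:-→d18:-→d19:-→d20:H0  best=H0
  ? 67.212.0.1  path d0:-→d1:-→d2:-→d3:-→d4:-→d5:-→d6:-→d7:-→d8:-→d9:-→d10:-→d11:-→d12:-→d13:-→d14:-→d15:-→d16:H3→d17:-→d18:-→d19:-→d20:H0  best=H0
  + 68.8.0.0/13 (H3) depth=13
  ? 169.30.190.41  path d0:-→d1:-  best=no-route
  ? 67.212.6.88  path d0:-→d1:-→d2:-→d3:-→d4:-→d5:-→d6:-→d7:-→d8:-→d9:-→d10:-→d11:-→d12:-→d13:-→d14:-→d15:-→d16:H3→d17:-→d18:-→d19:-→d20:H0  best=H0
  + 112.0.0.0/4 (H0) depth=4
  + 68.0.0.0/12 (H4) depth=12
  - 121.8.0.0/16 clear@16
  + 208.94.39.31/32 (H4) depth=32
  + 208.94.39.16/28 (H2) depth=28
  + 208.94.39.16/28 (H2) depth=28

== LOOKUPS ==
["H2","H2","H2","H0","H3","H0","H0","H0","H0","no-route","H0"]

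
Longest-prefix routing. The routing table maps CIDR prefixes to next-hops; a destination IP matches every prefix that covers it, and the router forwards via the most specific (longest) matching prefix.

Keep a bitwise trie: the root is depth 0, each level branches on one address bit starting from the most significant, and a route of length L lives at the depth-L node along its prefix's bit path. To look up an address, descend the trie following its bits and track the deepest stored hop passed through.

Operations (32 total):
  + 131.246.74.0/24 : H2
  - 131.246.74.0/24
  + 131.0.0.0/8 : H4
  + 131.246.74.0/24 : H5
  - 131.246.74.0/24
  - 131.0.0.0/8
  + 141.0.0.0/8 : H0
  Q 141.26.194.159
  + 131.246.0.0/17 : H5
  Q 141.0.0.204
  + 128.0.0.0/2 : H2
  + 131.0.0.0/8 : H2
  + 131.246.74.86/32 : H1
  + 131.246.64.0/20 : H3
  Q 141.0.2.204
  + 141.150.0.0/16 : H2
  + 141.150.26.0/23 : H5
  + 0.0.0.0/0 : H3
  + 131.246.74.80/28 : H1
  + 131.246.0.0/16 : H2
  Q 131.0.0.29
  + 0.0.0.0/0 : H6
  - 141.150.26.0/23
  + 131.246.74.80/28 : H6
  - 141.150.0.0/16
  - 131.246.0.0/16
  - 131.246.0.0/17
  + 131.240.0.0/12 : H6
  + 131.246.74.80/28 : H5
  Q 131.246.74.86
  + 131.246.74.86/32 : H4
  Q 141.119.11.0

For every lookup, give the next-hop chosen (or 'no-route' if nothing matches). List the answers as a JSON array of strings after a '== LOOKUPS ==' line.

Process each operation:
  + 131.246.74.0/24 (H2) depth=24
  - 131.246.74.0/24 clear@24
  + 131.0.0.0/8 (H4) depth=8
  + 131.246.74.0/24 (H5) depth=24
  - 131.246.74.0/24 clear@24
  - 131.0.0.0/8 clear@8
  + 141.0.0.0/8 (H0) depth=8
  ? 141.26.194.159  path d0:-→d1:-→d2:-→d3:-→d4:-→d5:-→d6:-→d7:-→d8:H0  best=H0
  + 131.246.0.0/17 (H5) depth=17
  ? 141.0.0.204  path d0:-→d1:-→d2:-→d3:-→d4:-→d5:-→d6:-→d7:-→d8:H0  best=H0
  + 128.0.0.0/2 (H2) depth=2
  + 131.0.0.0/8 (H2) depth=8
  + 131.246.74.86/32 (H1) depth=32
  + 131.246.64.0/20 (H3) depth=20
  ? 141.0.2.204  path d0:-→d1:-→d2:H2→d3:-→d4:-→d5:-→d6:-→d7:-→d8:H0  best=H0
  + 141.150.0.0/16 (H2) depth=16
  + 141.150.26.0/23 (H5) depth=23
  + 0.0.0.0/0 (H3) depth=0
  + 131.246.74.80/28 (H1) depth=28
  + 131.246.0.0/16 (H2) depth=16
  ? 131.0.0.29  path d0:H3→d1:-→d2:H2→d3:-→d4:-→d5:-→d6:-→d7:-→d8:H2  best=H2
  + 0.0.0.0/0 (H6) depth=0
  - 141.150.26.0/23 clear@23
  + 131.246.74.80/28 (H6) depth=28
  - 141.150.0.0/16 clear@16
  - 131.246.0.0/16 clear@16
  - 131.246.0.0/17 clear@17
  + 131.240.0.0/12 (H6) depth=12
  + 131.246.74.80/28 (H5) depth=28
  ? 131.246.74.86  path d0:H6→d1:-→d2:H2→d3:-→d4:-→d5:-→d6:-→d7:-→d8:H2→d9:-→d10:-→d11:-→d12:H6→d13:-→d14:-→d15:-→d16:-→d17:-→d18:-→d19:-→d20:H3→d21:-→d22:-→d23:-→d24:-→d25:-→d26:-→d27:-→d28:H5→d29:-→d30:-→d31:-→d32:H1  best=H1
  + 131.246.74.86/32 (H4) depth=32
  ? 141.119.11.0  path d0:H6→d1:-→d2:H2→d3:-→d4:-→d5:-→d6:-→d7:-→d8:H0  best=H0

== LOOKUPS ==
["H0","H0","H0","H2","H1","H0"]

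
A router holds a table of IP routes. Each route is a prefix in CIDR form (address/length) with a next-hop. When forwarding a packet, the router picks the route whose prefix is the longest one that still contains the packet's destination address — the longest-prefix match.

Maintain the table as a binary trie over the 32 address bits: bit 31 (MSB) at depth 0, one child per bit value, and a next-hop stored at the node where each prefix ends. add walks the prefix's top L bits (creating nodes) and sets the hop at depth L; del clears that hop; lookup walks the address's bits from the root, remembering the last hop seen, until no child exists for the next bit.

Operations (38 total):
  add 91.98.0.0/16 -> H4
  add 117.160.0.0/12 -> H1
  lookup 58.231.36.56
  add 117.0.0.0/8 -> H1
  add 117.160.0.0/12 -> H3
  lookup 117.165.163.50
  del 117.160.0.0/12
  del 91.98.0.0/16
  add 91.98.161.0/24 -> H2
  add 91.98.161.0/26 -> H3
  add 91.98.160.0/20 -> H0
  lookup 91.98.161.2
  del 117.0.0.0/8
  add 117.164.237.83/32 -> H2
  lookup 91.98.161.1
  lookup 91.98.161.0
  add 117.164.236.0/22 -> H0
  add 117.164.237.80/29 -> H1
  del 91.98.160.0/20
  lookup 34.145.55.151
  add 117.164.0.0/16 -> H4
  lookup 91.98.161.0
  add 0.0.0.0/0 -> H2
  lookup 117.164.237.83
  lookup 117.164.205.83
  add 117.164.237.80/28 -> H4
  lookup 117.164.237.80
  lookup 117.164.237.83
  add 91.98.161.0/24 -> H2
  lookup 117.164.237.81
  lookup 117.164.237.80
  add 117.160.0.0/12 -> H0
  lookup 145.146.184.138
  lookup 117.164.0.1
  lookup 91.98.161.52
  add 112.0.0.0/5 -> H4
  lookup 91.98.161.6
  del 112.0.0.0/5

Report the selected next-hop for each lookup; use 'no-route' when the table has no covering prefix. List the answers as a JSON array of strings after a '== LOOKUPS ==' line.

Apply in order:
  + 91.98.0.0/16 (H4) depth=16
  + 117.160.0.0/12 (H1) depth=12
  Q 58.231.36.56: descend 0 ; hops seen [∅] ; pick no-route
  + 117.0.0.0/8 (H1) depth=8
  + 117.160.0.0/12 (H3) depth=12
  Q 117.165.163.50: descend 011101011010 ; hops seen [H1,H3] ; pick H3
  del 117.160.0.0/12 (clear depth 12)
  del 91.98.0.0/16 (clear depth 16)
  + 91.98.161.0/24 (H2) depth=24
  + 91.98.161.0/26 (H3) depth=26
  + 91.98.160.0/20 (H0) depth=20
  Q 91.98.161.2: descend 01011011011000101010000100 ; hops seen [H0,H2,H3] ; pick H3
  del 117.0.0.0/8 (clear depth 8)
  + 117.164.237.83/32 (H2) depth=32
  Q 91.98.161.1: descend 01011011011000101010000100 ; hops seen [H0,H2,H3] ; pick H3
  Q 91.98.161.0: descend 01011011011000101010000100 ; hops seen [H0,H2,H3] ; pick H3
  + 117.164.236.0/22 (H0) depth=22
  + 117.164.237.80/29 (H1) depth=29
  del 91.98.160.0/20 (clear depth 20)
  Q 34.145.55.151: descend 0 ; hops seen [∅] ; pick no-route
  + 117.164.0.0/16 (H4) depth=16
  Q 91.98.161.0: descend 01011011011000101010000100 ; hops seen [H2,H3] ; pick H3
  + 0.0.0.0/0 (H2) depth=0
  Q 117.164.237.83: descend 01110101101001001110110101010011 ; hops seen [H2,H4,H0,H1,H2] ; pick H2
  Q 117.164.205.83: descend 011101011010010011 ; hops seen [H2,H4] ; pick H4
  + 117.164.237.80/28 (H4) depth=28
  Q 117.164.237.80: descend 011101011010010011101101010100 ; hops seen [H2,H4,H0,H4,H1] ; pick H1
  Q 117.164.237.83: descend 01110101101001001110110101010011 ; hops seen [H2,H4,H0,H4,H1,H2] ; pick H2
  + 91.98.161.0/24 (H2) depth=24
  Q 117.164.237.81: descend 011101011010010011101101010100 ; hops seen [H2,H4,H0,H4,H1] ; pick H1
  Q 117.164.237.80: descend 011101011010010011101101010100 ; hops seen [H2,H4,H0,H4,H1] ; pick H1
  + 117.160.0.0/12 (H0) depth=12
  Q 145.146.184.138: descend ε ; hops seen [H2] ; pick H2
  Q 117.164.0.1: descend 0111010110100100 ; hops seen [H2,H0,H4] ; pick H4
  Q 91.98.161.52: descend 01011011011000101010000100 ; hops seen [H2,H2,H3] ; pick H3
  + 112.0.0.0/5 (H4) depth=5
  Q 91.98.161.6: descend 01011011011000101010000100 ; hops seen [H2,H2,H3] ; pick H3
  del 112.0.0.0/5 (clear depth 5)

== LOOKUPS ==
["no-route","H3","H3","H3","H3","no-route","H3","H2","H4","H1","H2","H1","H1","H2","H4","H3","H3"]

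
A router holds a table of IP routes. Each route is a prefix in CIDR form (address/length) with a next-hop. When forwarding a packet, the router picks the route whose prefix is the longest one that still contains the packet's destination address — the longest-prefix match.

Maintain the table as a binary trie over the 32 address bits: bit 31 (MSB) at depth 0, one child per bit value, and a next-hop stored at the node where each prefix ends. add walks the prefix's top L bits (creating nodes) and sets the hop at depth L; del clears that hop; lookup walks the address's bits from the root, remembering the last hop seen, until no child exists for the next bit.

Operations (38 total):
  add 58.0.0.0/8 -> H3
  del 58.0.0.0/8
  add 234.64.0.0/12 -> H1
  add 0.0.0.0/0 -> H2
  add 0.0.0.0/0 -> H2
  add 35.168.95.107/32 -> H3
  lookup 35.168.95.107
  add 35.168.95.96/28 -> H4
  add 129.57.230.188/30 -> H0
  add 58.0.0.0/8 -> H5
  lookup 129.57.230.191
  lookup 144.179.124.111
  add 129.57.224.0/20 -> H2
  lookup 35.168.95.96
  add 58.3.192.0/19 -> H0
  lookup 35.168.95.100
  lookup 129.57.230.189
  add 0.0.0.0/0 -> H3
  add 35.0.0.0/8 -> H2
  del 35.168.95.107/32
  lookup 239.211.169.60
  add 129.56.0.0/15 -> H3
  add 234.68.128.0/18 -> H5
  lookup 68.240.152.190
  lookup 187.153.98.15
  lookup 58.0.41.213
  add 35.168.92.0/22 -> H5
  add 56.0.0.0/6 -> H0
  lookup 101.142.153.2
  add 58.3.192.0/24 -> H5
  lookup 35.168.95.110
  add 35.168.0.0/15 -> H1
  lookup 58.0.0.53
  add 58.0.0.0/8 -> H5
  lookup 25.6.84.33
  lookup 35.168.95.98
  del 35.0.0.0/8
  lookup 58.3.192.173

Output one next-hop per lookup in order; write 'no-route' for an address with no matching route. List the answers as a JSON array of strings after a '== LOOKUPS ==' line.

Process each operation:
  add 58.0.0.0/8 -> H3 at depth 8
  del 58.0.0.0/8 (clear depth 8)
  add 234.64.0.0/12 -> H1 at depth 12
  add 0.0.0.0/0 -> H2 at depth 0
  add 0.0.0.0/0 -> H2 at depth 0
  add 35.168.95.107/32 -> H3 at depth 32
  ? 35.168.95.107  path d0:H2→d1:-→d2:-→d3:-→d4:-→d5:-→d6:-→d7:-→d8:-→d9:-→d10:-→d11:-→d12:-→d13:-→d14:-→d15:-→d16:-→d17:-→d18:-→d19:-→d20:-→d21:-→d22:-→d23:-→d24:-→d25:-→d26:-→d27:-→d28:-→d29:-→d30:-→d31:-→d32:H3  best=H3
  add 35.168.95.96/28 -> H4 at depth 28
  add 129.57.230.188/30 -> H0 at depth 30
  add 58.0.0.0/8 -> H5 at depth 8
  ? 129.57.230.191  path d0:H2→d1:-→d2:-→d3:-→d4:-→d5:-→d6:-→d7:-→d8:-→d9:-→d10:-→d11:-→d12:-→d13:-→d14:-→d15:-→d16:-→d17:-→d18:-→d19:-→d20:-→d21:-→d22:-→d23:-→d24:-→d25:-→d26:-→d27:-→d28:-→d29:-→d30:H0  best=H0
  ? 144.179.124.111  path d0:H2→d1:-→d2:-→d3:-  best=H2
  add 129.57.224.0/20 -> H2 at depth 20
  ? 35.168.95.96  path d0:H2→d1:-→d2:-→d3:-→d4:-→d5:-→d6:-→d7:-→d8:-→d9:-→d10:-→d11:-→d12:-→d13:-→d14:-→d15:-→d16:-→d17:-→d18:-→d19:-→d20:-→d21:-→d22:-→d23:-→d24:-→d25:-→d26:-→d27:-→d28:H4  best=H4
  add 58.3.192.0/19 -> H0 at depth 19
  ? 35.168.95.100  path d0:H2→d1:-→d2:-→d3:-→d4:-→d5:-→d6:-→d7:-→d8:-→d9:-→d10:-→d11:-→d12:-→d13:-→d14:-→d15:-→d16:-→d17:-→d18:-→d19:-→d20:-→d21:-→d22:-→d23:-→d24:-→d25:-→d26:-→d27:-→d28:H4  best=H4
  ? 129.57.230.189  path d0:H2→d1:-→d2:-→d3:-→d4:-→d5:-→d6:-→d7:-→d8:-→d9:-→d10:-→d11:-→d12:-→d13:-→d14:-→d15:-→d16:-→d17:-→d18:-→d19:-→d20:H2→d21:-→d22:-→d23:-→d24:-→d25:-→d26:-→d27:-→d28:-→d29:-→d30:H0  best=H0
  add 0.0.0.0/0 -> H3 at depth 0
  add 35.0.0.0/8 -> H2 at depth 8
  del 35.168.95.107/32 (clear depth 32)
  ? 239.211.169.60  path d0:H3→d1:-→d2:-→d3:-→d4:-→d5:-  best=H3
  add 129.56.0.0/15 -> H3 at depth 15
  add 234.68.128.0/18 -> H5 at depth 18
  ? 68.240.152.190  path d0:H3→d1:-  best=H3
  ? 187.153.98.15  path d0:H3→d1:-→d2:-  best=H3
  ? 58.0.41.213  path d0:H3→d1:-→d2:-→d3:-→d4:-→d5:-→d6:-→d7:-→d8:H5→d9:-→d10:-→d11:-→d12:-→d13:-→d14:-  best=H5
  add 35.168.92.0/22 -> H5 at depth 22
  add 56.0.0.0/6 -> H0 at depth 6
  ? 101.142.153.2  path d0:H3→d1:-  best=H3
  add 58.3.192.0/24 -> H5 at depth 24
  ? 35.168.95.110  path d0:H3→d1:-→d2:-→d3:-→d4:-→d5:-→d6:-→d7:-→d8:H2→d9:-→d10:-→d11:-→d12:-→d13:-→d14:-→d15:-→d16:-→d17:-→d18:-→d19:-→d20:-→d21:-→d22:H5→d23:-→d24:-→d25:-→d26:-→d27:-→d28:H4→d29:-  best=H4
  add 35.168.0.0/15 -> H1 at depth 15
  ? 58.0.0.53  path d0:H3→d1:-→d2:-→d3:-→d4:-→d5:-→d6:H0→d7:-→d8:H5→d9:-→d10:-→d11:-→d12:-→d13:-→d14:-  best=H5
  add 58.0.0.0/8 -> H5 at depth 8
  ? 25.6.84.33  path d0:H3→d1:-→d2:-  best=H3
  ? 35.168.95.98  path d0:H3→d1:-→d2:-→d3:-→d4:-→d5:-→d6:-→d7:-→d8:H2→d9:-→d10:-→d11:-→d12:-→d13:-→d14:-→d15:H1→d16:-→d17:-→d18:-→d19:-→d20:-→d21:-→d22:H5→d23:-→d24:-→d25:-→d26:-→d27:-→d28:H4  best=H4
  del 35.0.0.0/8 (clear depth 8)
  ? 58.3.192.173  path d0:H3→d1:-→d2:-→d3:-→d4:-→d5:-→d6:H0→d7:-→d8:H5→d9:-→d10:-→d11:-→d12:-→d13:-→d14:-→d15:-→d16:-→d17:-→d18:-→d19:H0→d20:-→d21:-→d22:-→d23:-→d24:H5  best=H5

== LOOKUPS ==
["H3","H0","H2","H4","H4","H0","H3","H3","H3","H5","H3","H4","H5","H3","H4","H5"]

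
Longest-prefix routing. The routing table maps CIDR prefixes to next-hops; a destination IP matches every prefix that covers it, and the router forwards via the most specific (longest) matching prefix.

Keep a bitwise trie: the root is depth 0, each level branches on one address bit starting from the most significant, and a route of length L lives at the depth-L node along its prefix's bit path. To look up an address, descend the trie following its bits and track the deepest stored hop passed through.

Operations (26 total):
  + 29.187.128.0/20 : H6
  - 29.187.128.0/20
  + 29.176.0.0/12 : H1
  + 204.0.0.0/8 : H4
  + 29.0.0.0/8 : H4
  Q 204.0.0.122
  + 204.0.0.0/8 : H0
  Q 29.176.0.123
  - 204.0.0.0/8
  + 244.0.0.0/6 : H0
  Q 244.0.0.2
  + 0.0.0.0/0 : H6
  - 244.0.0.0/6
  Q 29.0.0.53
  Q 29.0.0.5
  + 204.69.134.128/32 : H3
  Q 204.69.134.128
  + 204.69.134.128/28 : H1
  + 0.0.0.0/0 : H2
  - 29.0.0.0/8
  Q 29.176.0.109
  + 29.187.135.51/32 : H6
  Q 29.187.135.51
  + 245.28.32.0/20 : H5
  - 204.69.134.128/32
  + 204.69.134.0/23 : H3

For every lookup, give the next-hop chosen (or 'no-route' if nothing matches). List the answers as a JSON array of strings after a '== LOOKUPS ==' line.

Trace:
  add 29.187.128.0/20 -> H6 at depth 20
  del 29.187.128.0/20 (clear depth 20)
  add 29.176.0.0/12 -> H1 at depth 12
  add 204.0.0.0/8 -> H4 at depth 8
  add 29.0.0.0/8 -> H4 at depth 8
  lookup 204.0.0.122: bits 11001100 walk d0:-→d1:-→d2:-→d3:-→d4:-→d5:-→d6:-→d7:-→d8:H4 -> H4
  add 204.0.0.0/8 -> H0 at depth 8
  lookup 29.176.0.123: bits 000111011011 walk d0:-→d1:-→d2:-→d3:-→d4:-→d5:-→d6:-→d7:-→d8:H4→d9:-→d10:-→d11:-→d12:H1 -> H1
  del 204.0.0.0/8 (clear depth 8)
  add 244.0.0.0/6 -> H0 at depth 6
  lookup 244.0.0.2: bits 111101 walk d0:-→d1:-→d2:-→d3:-→d4:-→d5:-→d6:H0 -> H0
  add 0.0.0.0/0 -> H6 at depth 0
  del 244.0.0.0/6 (clear depth 6)
  lookup 29.0.0.53: bits 00011101 walk d0:H6→d1:-→d2:-→d3:-→d4:-→d5:-→d6:-→d7:-→d8:H4 -> H4
  lookup 29.0.0.5: bits 00011101 walk d0:H6→d1:-→d2:-→d3:-→d4:-→d5:-→d6:-→d7:-→d8:H4 -> H4
  add 204.69.134.128/32 -> H3 at depth 32
  lookup 204.69.134.128: bits 11001100010001011000011010000000 walk d0:H6→d1:-→d2:-→d3:-→d4:-→d5:-→d6:-→d7:-→d8:-→d9:-→d10:-→d11:-→d12:-→d13:-→d14:-→d15:-→d16:-→d17:-→d18:-→d19:-→d20:-→d21:-→d22:-→d23:-→d24:-→d25:-→d26:-→d27:-→d28:-→d29:-→d30:-→d31:-→d32:H3 -> H3
  add 204.69.134.128/28 -> H1 at depth 28
  add 0.0.0.0/0 -> H2 at depth 0
  del 29.0.0.0/8 (clear depth 8)
  lookup 29.176.0.109: bits 000111011011 walk d0:H2→d1:-→d2:-→d3:-→d4:-→d5:-→d6:-→d7:-→d8:-→d9:-→d10:-→d11:-→d12:H1 -> H1
  add 29.187.135.51/32 -> H6 at depth 32
  lookup 29.187.135.51: bits 00011101101110111000011100110011 walk d0:H2→d1:-→d2:-→d3:-→d4:-→d5:-→d6:-→d7:-→d8:-→d9:-→d10:-→d11:-→d12:H1→d13:-→d14:-→d15:-→d16:-→d17:-→d18:-→d19:-→d20:-→d21:-→d22:-→d23:-→d24:-→d25:-→d26:-→d27:-→d28:-→d29:-→d30:-→d31:-→d32:H6 -> H6
  add 245.28.32.0/20 -> H5 at depth 20
  del 204.69.134.128/32 (clear depth 32)
  add 204.69.134.0/23 -> H3 at depth 23

== LOOKUPS ==
["H4","H1","H0","H4","H4","H3","H1","H6"]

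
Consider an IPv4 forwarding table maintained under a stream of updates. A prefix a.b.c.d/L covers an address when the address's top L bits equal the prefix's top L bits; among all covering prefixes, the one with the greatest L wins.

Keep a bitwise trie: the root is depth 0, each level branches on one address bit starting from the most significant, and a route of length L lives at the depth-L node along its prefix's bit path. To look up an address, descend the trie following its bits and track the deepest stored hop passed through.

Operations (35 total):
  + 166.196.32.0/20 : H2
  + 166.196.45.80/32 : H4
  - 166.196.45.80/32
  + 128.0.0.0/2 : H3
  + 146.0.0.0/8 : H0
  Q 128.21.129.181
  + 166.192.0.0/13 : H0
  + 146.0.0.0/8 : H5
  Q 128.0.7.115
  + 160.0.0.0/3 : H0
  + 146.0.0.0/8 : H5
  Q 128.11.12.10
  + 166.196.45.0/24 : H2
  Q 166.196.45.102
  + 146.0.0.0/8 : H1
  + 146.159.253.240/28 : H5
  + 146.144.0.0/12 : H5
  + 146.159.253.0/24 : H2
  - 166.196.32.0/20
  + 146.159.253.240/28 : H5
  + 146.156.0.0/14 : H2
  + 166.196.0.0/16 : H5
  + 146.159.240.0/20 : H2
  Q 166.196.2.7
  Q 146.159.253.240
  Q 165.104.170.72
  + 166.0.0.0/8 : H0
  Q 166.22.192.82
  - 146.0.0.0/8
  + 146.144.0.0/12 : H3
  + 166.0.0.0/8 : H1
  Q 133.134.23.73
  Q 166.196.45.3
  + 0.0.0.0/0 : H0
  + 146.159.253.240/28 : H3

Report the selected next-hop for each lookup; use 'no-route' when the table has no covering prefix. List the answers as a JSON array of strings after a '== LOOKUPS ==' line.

Apply in order:
  add 166.196.32.0/20 -> H2 at depth 20
  add 166.196.45.80/32 -> H4 at depth 32
  del 166.196.45.80/32 (clear depth 32)
  add 128.0.0.0/2 -> H3 at depth 2
  add 146.0.0.0/8 -> H0 at depth 8
  ? 128.21.129.181  path d0:-→d1:-→d2:H3→d3:-  best=H3
  add 166.192.0.0/13 -> H0 at depth 13
  add 146.0.0.0/8 -> H5 at depth 8
  ? 128.0.7.115  path d0:-→d1:-→d2:H3→d3:-  best=H3
  add 160.0.0.0/3 -> H0 at depth 3
  add 146.0.0.0/8 -> H5 at depth 8
  ? 128.11.12.10  path d0:-→d1:-→d2:H3→d3:-  best=H3
  add 166.196.45.0/24 -> H2 at depth 24
  ? 166.196.45.102  path d0:-→d1:-→d2:H3→d3:H0→d4:-→d5:-→d6:-→d7:-→d8:-→d9:-→d10:-→d11:-→d12:-→d13:H0→d14:-→d15:-→d16:-→d17:-→d18:-→d19:-→d20:H2→d21:-→d22:-→d23:-→d24:H2→d25:-→d26:-  best=H2
  add 146.0.0.0/8 -> H1 at depth 8
  add 146.159.253.240/28 -> H5 at depth 28
  add 146.144.0.0/12 -> H5 at depth 12
  add 146.159.253.0/24 -> H2 at depth 24
  del 166.196.32.0/20 (clear depth 20)
  add 146.159.253.240/28 -> H5 at depth 28
  add 146.156.0.0/14 -> H2 at depth 14
  add 166.196.0.0/16 -> H5 at depth 16
  add 146.159.240.0/20 -> H2 at depth 20
  ? 166.196.2.7  path d0:-→d1:-→d2:H3→d3:H0→d4:-→d5:-→d6:-→d7:-→d8:-→d9:-→d10:-→d11:-→d12:-→d13:H0→d14:-→d15:-→d16:H5→d17:-→d18:-  best=H5
  ? 146.159.253.240  path d0:-→d1:-→d2:H3→d3:-→d4:-→d5:-→d6:-→d7:-→d8:H1→d9:-→d10:-→d11:-→d12:H5→d13:-→d14:H2→d15:-→d16:-→d17:-→d18:-→d19:-→d20:H2→d21:-→d22:-→d23:-→d24:H2→d25:-→d26:-→d27:-→d28:H5  best=H5
  ? 165.104.170.72  path d0:-→d1:-→d2:H3→d3:H0→d4:-→d5:-→d6:-  best=H0
  add 166.0.0.0/8 -> H0 at depth 8
  ? 166.22.192.82  path d0:-→d1:-→d2:H3→d3:H0→d4:-→d5:-→d6:-→d7:-→d8:H0  best=H0
  del 146.0.0.0/8 (clear depth 8)
  add 146.144.0.0/12 -> H3 at depth 12
  add 166.0.0.0/8 -> H1 at depth 8
  ? 133.134.23.73  path d0:-→d1:-→d2:H3→d3:-  best=H3
  ? 166.196.45.3  path d0:-→d1:-→d2:H3→d3:H0→d4:-→d5:-→d6:-→d7:-→d8:H1→d9:-→d10:-→d11:-→d12:-→d13:H0→d14:-→d15:-→d16:H5→d17:-→d18:-→d19:-→d20:-→d21:-→d22:-→d23:-→d24:H2→d25:-  best=H2
  add 0.0.0.0/0 -> H0 at depth 0
  add 146.159.253.240/28 -> H3 at depth 28

== LOOKUPS ==
["H3","H3","H3","H2","H5","H5","H0","H0","H3","H2"]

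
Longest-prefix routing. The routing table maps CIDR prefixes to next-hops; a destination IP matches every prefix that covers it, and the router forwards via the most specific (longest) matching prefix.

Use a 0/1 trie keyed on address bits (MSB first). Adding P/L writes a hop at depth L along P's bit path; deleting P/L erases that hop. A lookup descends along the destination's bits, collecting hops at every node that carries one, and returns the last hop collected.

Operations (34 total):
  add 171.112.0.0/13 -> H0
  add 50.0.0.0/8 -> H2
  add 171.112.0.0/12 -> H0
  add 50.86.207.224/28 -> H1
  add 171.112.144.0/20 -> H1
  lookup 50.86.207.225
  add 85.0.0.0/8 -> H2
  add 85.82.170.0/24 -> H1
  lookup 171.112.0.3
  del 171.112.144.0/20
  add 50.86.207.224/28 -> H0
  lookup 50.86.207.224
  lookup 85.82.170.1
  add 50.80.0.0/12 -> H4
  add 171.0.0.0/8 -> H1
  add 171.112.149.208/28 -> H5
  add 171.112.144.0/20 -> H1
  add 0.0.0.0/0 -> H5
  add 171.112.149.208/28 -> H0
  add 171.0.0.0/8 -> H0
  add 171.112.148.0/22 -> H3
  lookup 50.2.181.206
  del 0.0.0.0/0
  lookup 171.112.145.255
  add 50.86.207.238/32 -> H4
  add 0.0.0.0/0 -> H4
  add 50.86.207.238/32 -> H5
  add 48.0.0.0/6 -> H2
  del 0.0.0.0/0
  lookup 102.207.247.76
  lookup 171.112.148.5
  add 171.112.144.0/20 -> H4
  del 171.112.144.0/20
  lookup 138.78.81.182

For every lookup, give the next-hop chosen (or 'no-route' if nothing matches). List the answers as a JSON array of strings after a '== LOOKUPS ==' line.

Apply in order:
  add 171.112.0.0/13 -> H0 at depth 13
  add 50.0.0.0/8 -> H2 at depth 8
  add 171.112.0.0/12 -> H0 at depth 12
  add 50.86.207.224/28 -> H1 at depth 28
  add 171.112.144.0/20 -> H1 at depth 20
  ? 50.86.207.225  path d0:-→d1:-→d2:-→d3:-→d4:-→d5:-→d6:-→d7:-→d8:H2→d9:-→d10:-→d11:-→d12:-→d13:-→d14:-→d15:-→d16:-→d17:-→d18:-→d19:-→d20:-→d21:-→d22:-→d23:-→d24:-→d25:-→d26:-→d27:-→d28:H1  best=H1
  add 85.0.0.0/8 -> H2 at depth 8
  add 85.82.170.0/24 -> H1 at depth 24
  ? 171.112.0.3  path d0:-→d1:-→d2:-→d3:-→d4:-→d5:-→d6:-→d7:-→d8:-→d9:-→d10:-→d11:-→d12:H0→d13:H0→d14:-→d15:-→d16:-  best=H0
  del 171.112.144.0/20 (clear depth 20)
  add 50.86.207.224/28 -> H0 at depth 28
  ? 50.86.207.224  path d0:-→d1:-→d2:-→d3:-→d4:-→d5:-→d6:-→d7:-→d8:H2→d9:-→d10:-→d11:-→d12:-→d13:-→d14:-→d15:-→d16:-→d17:-→d18:-→d19:-→d20:-→d21:-→d22:-→d23:-→d24:-→d25:-→d26:-→d27:-→d28:H0  best=H0
  ? 85.82.170.1  path d0:-→d1:-→d2:-→d3:-→d4:-→d5:-→d6:-→d7:-→d8:H2→d9:-→d10:-→d11:-→d12:-→d13:-→d14:-→d15:-→d16:-→d17:-→d18:-→d19:-→d20:-→d21:-→d22:-→d23:-→d24:H1  best=H1
  add 50.80.0.0/12 -> H4 at depth 12
  add 171.0.0.0/8 -> H1 at depth 8
  add 171.112.149.208/28 -> H5 at depth 28
  add 171.112.144.0/20 -> H1 at depth 20
  add 0.0.0.0/0 -> H5 at depth 0
  add 171.112.149.208/28 -> H0 at depth 28
  add 171.0.0.0/8 -> H0 at depth 8
  add 171.112.148.0/22 -> H3 at depth 22
  ? 50.2.181.206  path d0:H5→d1:-→d2:-→d3:-→d4:-→d5:-→d6:-→d7:-→d8:H2→d9:-  best=H2
  del 0.0.0.0/0 (clear depth 0)
  ? 171.112.145.255  path d0:-→d1:-→d2:-→d3:-→d4:-→d5:-→d6:-→d7:-→d8:H0→d9:-→d10:-→d11:-→d12:H0→d13:H0→d14:-→d15:-→d16:-→d17:-→d18:-→d19:-→d20:H1→d21:-  best=H1
  add 50.86.207.238/32 -> H4 at depth 32
  add 0.0.0.0/0 -> H4 at depth 0
  add 50.86.207.238/32 -> H5 at depth 32
  add 48.0.0.0/6 -> H2 at depth 6
  del 0.0.0.0/0 (clear depth 0)
  ? 102.207.247.76  path d0:-→d1:-→d2:-  best=no-route
  ? 171.112.148.5  path d0:-→d1:-→d2:-→d3:-→d4:-→d5:-→d6:-→d7:-→d8:H0→d9:-→d10:-→d11:-→d12:H0→d13:H0→d14:-→d15:-→d16:-→d17:-→d18:-→d19:-→d20:H1→d21:-→d22:H3→d23:-  best=H3
  add 171.112.144.0/20 -> H4 at depth 20
  del 171.112.144.0/20 (clear depth 20)
  ? 138.78.81.182  path d0:-→d1:-→d2:-  best=no-route

== LOOKUPS ==
["H1","H0","H0","H1","H2","H1","no-route","H3","no-route"]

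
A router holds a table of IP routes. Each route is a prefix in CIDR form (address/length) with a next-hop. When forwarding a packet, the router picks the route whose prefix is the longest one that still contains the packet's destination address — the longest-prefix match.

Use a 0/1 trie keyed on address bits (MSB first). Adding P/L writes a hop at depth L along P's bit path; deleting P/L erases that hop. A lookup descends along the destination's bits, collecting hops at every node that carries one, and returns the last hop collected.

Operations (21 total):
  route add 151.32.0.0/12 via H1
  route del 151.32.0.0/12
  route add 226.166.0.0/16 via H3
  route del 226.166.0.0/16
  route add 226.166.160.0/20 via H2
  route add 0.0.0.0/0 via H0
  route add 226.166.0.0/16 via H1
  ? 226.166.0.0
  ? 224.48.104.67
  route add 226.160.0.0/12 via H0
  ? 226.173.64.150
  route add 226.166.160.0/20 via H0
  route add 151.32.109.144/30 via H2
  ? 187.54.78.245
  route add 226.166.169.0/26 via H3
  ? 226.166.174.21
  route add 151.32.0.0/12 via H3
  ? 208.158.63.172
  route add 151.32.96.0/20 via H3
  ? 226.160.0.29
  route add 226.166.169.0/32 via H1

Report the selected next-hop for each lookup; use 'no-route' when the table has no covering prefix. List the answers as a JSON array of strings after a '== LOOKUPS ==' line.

Process each operation:
  add 151.32.0.0/12 -> H1 at depth 12
  del 151.32.0.0/12 (clear depth 12)
  add 226.166.0.0/16 -> H3 at depth 16
  del 226.166.0.0/16 (clear depth 16)
  add 226.166.160.0/20 -> H2 at depth 20
  add 0.0.0.0/0 -> H0 at depth 0
  add 226.166.0.0/16 -> H1 at depth 16
  Q 226.166.0.0: descend 1110001010100110 ; hops seen [H0,H1] ; pick H1
  Q 224.48.104.67: descend 111000 ; hops seen [H0] ; pick H0
  add 226.160.0.0/12 -> H0 at depth 12
  Q 226.173.64.150: descend 111000101010 ; hops seen [H0,H0] ; pick H0
  add 226.166.160.0/20 -> H0 at depth 20
  add 151.32.109.144/30 -> H2 at depth 30
  Q 187.54.78.245: descend 10 ; hops seen [H0] ; pick H0
  add 226.166.169.0/26 -> H3 at depth 26
  Q 226.166.174.21: descend 111000101010011010101 ; hops seen [H0,H0,H1,H0] ; pick H0
  add 151.32.0.0/12 -> H3 at depth 12
  Q 208.158.63.172: descend 11 ; hops seen [H0] ; pick H0
  add 151.32.96.0/20 -> H3 at depth 20
  Q 226.160.0.29: descend 1110001010100 ; hops seen [H0,H0] ; pick H0
  add 226.166.169.0/32 -> H1 at depth 32

== LOOKUPS ==
["H1","H0","H0","H0","H0","H0","H0"]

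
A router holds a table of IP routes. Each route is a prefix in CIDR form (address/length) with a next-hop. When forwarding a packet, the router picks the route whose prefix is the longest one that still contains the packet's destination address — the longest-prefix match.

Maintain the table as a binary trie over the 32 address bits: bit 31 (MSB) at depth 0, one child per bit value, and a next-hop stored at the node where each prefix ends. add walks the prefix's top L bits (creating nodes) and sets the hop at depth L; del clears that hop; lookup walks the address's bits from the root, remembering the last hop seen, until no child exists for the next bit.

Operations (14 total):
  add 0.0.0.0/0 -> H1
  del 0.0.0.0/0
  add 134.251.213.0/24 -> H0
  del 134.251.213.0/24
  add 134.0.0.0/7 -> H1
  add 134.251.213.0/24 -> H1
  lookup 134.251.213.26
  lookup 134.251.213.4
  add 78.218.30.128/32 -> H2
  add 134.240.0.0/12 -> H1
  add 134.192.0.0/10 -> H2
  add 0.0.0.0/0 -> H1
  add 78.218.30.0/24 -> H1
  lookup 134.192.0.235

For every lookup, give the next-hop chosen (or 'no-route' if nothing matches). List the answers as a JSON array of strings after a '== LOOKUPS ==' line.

Trace:
  + 0.0.0.0/0 (H1) depth=0
  del 0.0.0.0/0 (clear depth 0)
  + 134.251.213.0/24 (H0) depth=24
  del 134.251.213.0/24 (clear depth 24)
  + 134.0.0.0/7 (H1) depth=7
  + 134.251.213.0/24 (H1) depth=24
  lookup 134.251.213.26: bits 100001101111101111010101 walk d0:-→d1:-→d2:-→d3:-→d4:-→d5:-→d6:-→d7:H1→d8:-→d9:-→d10:-→d11:-→d12:-→d13:-→d14:-→d15:-→d16:-→d17:-→d18:-→d19:-→d20:-→d21:-→d22:-→d23:-→d24:H1 -> H1
  lookup 134.251.213.4: bits 100001101111101111010101 walk d0:-→d1:-→d2:-→d3:-→d4:-→d5:-→d6:-→d7:H1→d8:-→d9:-→d10:-→d11:-→d12:-→d13:-→d14:-→d15:-→d16:-→d17:-→d18:-→d19:-→d20:-→d21:-→d22:-→d23:-→d24:H1 -> H1
  + 78.218.30.128/32 (H2) depth=32
  + 134.240.0.0/12 (H1) depth=12
  + 134.192.0.0/10 (H2) depth=10
  + 0.0.0.0/0 (H1) depth=0
  + 78.218.30.0/24 (H1) depth=24
  lookup 134.192.0.235: bits 1000011011 walk d0:H1→d1:-→d2:-→d3:-→d4:-→d5:-→d6:-→d7:H1→d8:-→d9:-→d10:H2 -> H2

== LOOKUPS ==
["H1","H1","H2"]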